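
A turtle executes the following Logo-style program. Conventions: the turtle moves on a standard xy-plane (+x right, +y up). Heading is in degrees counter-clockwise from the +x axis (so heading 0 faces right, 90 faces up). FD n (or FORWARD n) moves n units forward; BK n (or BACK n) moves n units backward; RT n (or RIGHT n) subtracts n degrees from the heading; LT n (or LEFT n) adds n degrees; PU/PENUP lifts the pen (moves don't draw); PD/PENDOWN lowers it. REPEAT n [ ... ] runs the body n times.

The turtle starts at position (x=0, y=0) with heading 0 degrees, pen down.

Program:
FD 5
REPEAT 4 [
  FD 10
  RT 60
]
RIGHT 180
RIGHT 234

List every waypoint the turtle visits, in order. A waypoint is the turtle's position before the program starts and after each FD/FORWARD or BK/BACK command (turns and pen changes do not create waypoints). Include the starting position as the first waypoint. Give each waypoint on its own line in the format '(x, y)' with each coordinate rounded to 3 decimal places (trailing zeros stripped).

Answer: (0, 0)
(5, 0)
(15, 0)
(20, -8.66)
(15, -17.321)
(5, -17.321)

Derivation:
Executing turtle program step by step:
Start: pos=(0,0), heading=0, pen down
FD 5: (0,0) -> (5,0) [heading=0, draw]
REPEAT 4 [
  -- iteration 1/4 --
  FD 10: (5,0) -> (15,0) [heading=0, draw]
  RT 60: heading 0 -> 300
  -- iteration 2/4 --
  FD 10: (15,0) -> (20,-8.66) [heading=300, draw]
  RT 60: heading 300 -> 240
  -- iteration 3/4 --
  FD 10: (20,-8.66) -> (15,-17.321) [heading=240, draw]
  RT 60: heading 240 -> 180
  -- iteration 4/4 --
  FD 10: (15,-17.321) -> (5,-17.321) [heading=180, draw]
  RT 60: heading 180 -> 120
]
RT 180: heading 120 -> 300
RT 234: heading 300 -> 66
Final: pos=(5,-17.321), heading=66, 5 segment(s) drawn
Waypoints (6 total):
(0, 0)
(5, 0)
(15, 0)
(20, -8.66)
(15, -17.321)
(5, -17.321)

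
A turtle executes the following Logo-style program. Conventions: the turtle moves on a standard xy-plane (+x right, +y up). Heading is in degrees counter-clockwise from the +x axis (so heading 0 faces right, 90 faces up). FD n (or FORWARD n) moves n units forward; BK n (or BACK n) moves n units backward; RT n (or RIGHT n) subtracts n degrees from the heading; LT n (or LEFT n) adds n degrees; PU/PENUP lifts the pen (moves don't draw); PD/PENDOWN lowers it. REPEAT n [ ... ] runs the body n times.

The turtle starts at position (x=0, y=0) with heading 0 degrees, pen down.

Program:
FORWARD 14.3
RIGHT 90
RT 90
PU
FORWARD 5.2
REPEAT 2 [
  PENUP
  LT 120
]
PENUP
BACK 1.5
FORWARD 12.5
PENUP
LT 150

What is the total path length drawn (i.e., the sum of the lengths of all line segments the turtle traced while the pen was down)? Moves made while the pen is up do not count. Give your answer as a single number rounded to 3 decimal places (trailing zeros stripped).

Answer: 14.3

Derivation:
Executing turtle program step by step:
Start: pos=(0,0), heading=0, pen down
FD 14.3: (0,0) -> (14.3,0) [heading=0, draw]
RT 90: heading 0 -> 270
RT 90: heading 270 -> 180
PU: pen up
FD 5.2: (14.3,0) -> (9.1,0) [heading=180, move]
REPEAT 2 [
  -- iteration 1/2 --
  PU: pen up
  LT 120: heading 180 -> 300
  -- iteration 2/2 --
  PU: pen up
  LT 120: heading 300 -> 60
]
PU: pen up
BK 1.5: (9.1,0) -> (8.35,-1.299) [heading=60, move]
FD 12.5: (8.35,-1.299) -> (14.6,9.526) [heading=60, move]
PU: pen up
LT 150: heading 60 -> 210
Final: pos=(14.6,9.526), heading=210, 1 segment(s) drawn

Segment lengths:
  seg 1: (0,0) -> (14.3,0), length = 14.3
Total = 14.3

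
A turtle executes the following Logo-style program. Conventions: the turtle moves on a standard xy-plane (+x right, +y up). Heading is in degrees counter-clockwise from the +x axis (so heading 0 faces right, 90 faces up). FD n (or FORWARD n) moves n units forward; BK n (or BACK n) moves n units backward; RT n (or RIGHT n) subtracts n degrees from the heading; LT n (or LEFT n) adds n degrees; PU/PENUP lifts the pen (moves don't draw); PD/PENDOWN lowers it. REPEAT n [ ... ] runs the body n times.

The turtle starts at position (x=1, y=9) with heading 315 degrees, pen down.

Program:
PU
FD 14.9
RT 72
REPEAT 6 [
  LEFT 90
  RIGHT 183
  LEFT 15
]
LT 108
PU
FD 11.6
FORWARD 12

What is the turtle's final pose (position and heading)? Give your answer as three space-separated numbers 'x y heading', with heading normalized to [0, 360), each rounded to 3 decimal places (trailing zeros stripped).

Answer: 0.822 -22.564 243

Derivation:
Executing turtle program step by step:
Start: pos=(1,9), heading=315, pen down
PU: pen up
FD 14.9: (1,9) -> (11.536,-1.536) [heading=315, move]
RT 72: heading 315 -> 243
REPEAT 6 [
  -- iteration 1/6 --
  LT 90: heading 243 -> 333
  RT 183: heading 333 -> 150
  LT 15: heading 150 -> 165
  -- iteration 2/6 --
  LT 90: heading 165 -> 255
  RT 183: heading 255 -> 72
  LT 15: heading 72 -> 87
  -- iteration 3/6 --
  LT 90: heading 87 -> 177
  RT 183: heading 177 -> 354
  LT 15: heading 354 -> 9
  -- iteration 4/6 --
  LT 90: heading 9 -> 99
  RT 183: heading 99 -> 276
  LT 15: heading 276 -> 291
  -- iteration 5/6 --
  LT 90: heading 291 -> 21
  RT 183: heading 21 -> 198
  LT 15: heading 198 -> 213
  -- iteration 6/6 --
  LT 90: heading 213 -> 303
  RT 183: heading 303 -> 120
  LT 15: heading 120 -> 135
]
LT 108: heading 135 -> 243
PU: pen up
FD 11.6: (11.536,-1.536) -> (6.27,-11.872) [heading=243, move]
FD 12: (6.27,-11.872) -> (0.822,-22.564) [heading=243, move]
Final: pos=(0.822,-22.564), heading=243, 0 segment(s) drawn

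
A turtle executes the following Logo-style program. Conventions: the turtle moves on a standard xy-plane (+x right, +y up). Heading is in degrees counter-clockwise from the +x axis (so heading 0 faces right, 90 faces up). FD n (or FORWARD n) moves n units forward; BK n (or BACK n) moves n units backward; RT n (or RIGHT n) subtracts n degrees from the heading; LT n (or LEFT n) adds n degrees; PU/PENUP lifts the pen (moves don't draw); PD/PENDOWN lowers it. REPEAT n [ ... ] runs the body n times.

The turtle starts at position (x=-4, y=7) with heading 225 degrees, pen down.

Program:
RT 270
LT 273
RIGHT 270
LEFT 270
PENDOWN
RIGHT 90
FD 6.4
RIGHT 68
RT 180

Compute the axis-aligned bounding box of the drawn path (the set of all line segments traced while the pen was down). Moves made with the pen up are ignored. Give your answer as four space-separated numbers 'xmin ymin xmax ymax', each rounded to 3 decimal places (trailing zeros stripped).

Answer: -8.756 7 -4 11.282

Derivation:
Executing turtle program step by step:
Start: pos=(-4,7), heading=225, pen down
RT 270: heading 225 -> 315
LT 273: heading 315 -> 228
RT 270: heading 228 -> 318
LT 270: heading 318 -> 228
PD: pen down
RT 90: heading 228 -> 138
FD 6.4: (-4,7) -> (-8.756,11.282) [heading=138, draw]
RT 68: heading 138 -> 70
RT 180: heading 70 -> 250
Final: pos=(-8.756,11.282), heading=250, 1 segment(s) drawn

Segment endpoints: x in {-8.756, -4}, y in {7, 11.282}
xmin=-8.756, ymin=7, xmax=-4, ymax=11.282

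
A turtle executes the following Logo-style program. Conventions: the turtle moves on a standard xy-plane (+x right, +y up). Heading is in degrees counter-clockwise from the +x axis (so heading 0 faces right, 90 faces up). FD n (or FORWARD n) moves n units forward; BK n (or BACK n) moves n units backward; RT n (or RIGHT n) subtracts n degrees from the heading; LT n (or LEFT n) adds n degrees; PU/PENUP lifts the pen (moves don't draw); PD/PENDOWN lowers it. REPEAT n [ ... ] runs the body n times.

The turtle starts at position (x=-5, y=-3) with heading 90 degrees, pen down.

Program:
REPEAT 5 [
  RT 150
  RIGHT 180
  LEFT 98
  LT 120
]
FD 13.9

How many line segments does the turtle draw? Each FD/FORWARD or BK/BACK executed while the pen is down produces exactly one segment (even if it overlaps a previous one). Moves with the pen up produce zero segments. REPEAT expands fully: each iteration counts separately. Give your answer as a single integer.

Executing turtle program step by step:
Start: pos=(-5,-3), heading=90, pen down
REPEAT 5 [
  -- iteration 1/5 --
  RT 150: heading 90 -> 300
  RT 180: heading 300 -> 120
  LT 98: heading 120 -> 218
  LT 120: heading 218 -> 338
  -- iteration 2/5 --
  RT 150: heading 338 -> 188
  RT 180: heading 188 -> 8
  LT 98: heading 8 -> 106
  LT 120: heading 106 -> 226
  -- iteration 3/5 --
  RT 150: heading 226 -> 76
  RT 180: heading 76 -> 256
  LT 98: heading 256 -> 354
  LT 120: heading 354 -> 114
  -- iteration 4/5 --
  RT 150: heading 114 -> 324
  RT 180: heading 324 -> 144
  LT 98: heading 144 -> 242
  LT 120: heading 242 -> 2
  -- iteration 5/5 --
  RT 150: heading 2 -> 212
  RT 180: heading 212 -> 32
  LT 98: heading 32 -> 130
  LT 120: heading 130 -> 250
]
FD 13.9: (-5,-3) -> (-9.754,-16.062) [heading=250, draw]
Final: pos=(-9.754,-16.062), heading=250, 1 segment(s) drawn
Segments drawn: 1

Answer: 1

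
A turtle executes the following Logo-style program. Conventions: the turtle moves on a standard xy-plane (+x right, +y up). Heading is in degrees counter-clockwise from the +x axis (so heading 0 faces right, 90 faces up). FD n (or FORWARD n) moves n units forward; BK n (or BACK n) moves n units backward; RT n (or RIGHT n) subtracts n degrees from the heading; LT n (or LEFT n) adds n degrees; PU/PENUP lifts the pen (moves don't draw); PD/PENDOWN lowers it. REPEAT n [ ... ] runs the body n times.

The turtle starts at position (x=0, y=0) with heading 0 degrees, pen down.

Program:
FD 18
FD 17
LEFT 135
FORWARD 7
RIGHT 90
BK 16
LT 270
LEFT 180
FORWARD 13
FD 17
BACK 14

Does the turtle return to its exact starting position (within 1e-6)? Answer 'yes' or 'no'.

Answer: no

Derivation:
Executing turtle program step by step:
Start: pos=(0,0), heading=0, pen down
FD 18: (0,0) -> (18,0) [heading=0, draw]
FD 17: (18,0) -> (35,0) [heading=0, draw]
LT 135: heading 0 -> 135
FD 7: (35,0) -> (30.05,4.95) [heading=135, draw]
RT 90: heading 135 -> 45
BK 16: (30.05,4.95) -> (18.737,-6.364) [heading=45, draw]
LT 270: heading 45 -> 315
LT 180: heading 315 -> 135
FD 13: (18.737,-6.364) -> (9.544,2.828) [heading=135, draw]
FD 17: (9.544,2.828) -> (-2.477,14.849) [heading=135, draw]
BK 14: (-2.477,14.849) -> (7.423,4.95) [heading=135, draw]
Final: pos=(7.423,4.95), heading=135, 7 segment(s) drawn

Start position: (0, 0)
Final position: (7.423, 4.95)
Distance = 8.922; >= 1e-6 -> NOT closed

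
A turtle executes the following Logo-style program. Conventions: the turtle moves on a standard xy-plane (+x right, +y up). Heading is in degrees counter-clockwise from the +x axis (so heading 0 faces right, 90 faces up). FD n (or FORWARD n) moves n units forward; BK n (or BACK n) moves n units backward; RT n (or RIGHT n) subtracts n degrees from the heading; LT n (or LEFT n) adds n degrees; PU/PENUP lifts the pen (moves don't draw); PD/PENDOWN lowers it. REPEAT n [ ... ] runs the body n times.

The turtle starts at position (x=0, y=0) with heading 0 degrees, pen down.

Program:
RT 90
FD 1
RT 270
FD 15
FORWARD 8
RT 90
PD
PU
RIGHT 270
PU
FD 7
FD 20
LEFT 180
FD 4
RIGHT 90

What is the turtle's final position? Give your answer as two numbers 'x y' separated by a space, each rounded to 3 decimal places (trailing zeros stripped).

Executing turtle program step by step:
Start: pos=(0,0), heading=0, pen down
RT 90: heading 0 -> 270
FD 1: (0,0) -> (0,-1) [heading=270, draw]
RT 270: heading 270 -> 0
FD 15: (0,-1) -> (15,-1) [heading=0, draw]
FD 8: (15,-1) -> (23,-1) [heading=0, draw]
RT 90: heading 0 -> 270
PD: pen down
PU: pen up
RT 270: heading 270 -> 0
PU: pen up
FD 7: (23,-1) -> (30,-1) [heading=0, move]
FD 20: (30,-1) -> (50,-1) [heading=0, move]
LT 180: heading 0 -> 180
FD 4: (50,-1) -> (46,-1) [heading=180, move]
RT 90: heading 180 -> 90
Final: pos=(46,-1), heading=90, 3 segment(s) drawn

Answer: 46 -1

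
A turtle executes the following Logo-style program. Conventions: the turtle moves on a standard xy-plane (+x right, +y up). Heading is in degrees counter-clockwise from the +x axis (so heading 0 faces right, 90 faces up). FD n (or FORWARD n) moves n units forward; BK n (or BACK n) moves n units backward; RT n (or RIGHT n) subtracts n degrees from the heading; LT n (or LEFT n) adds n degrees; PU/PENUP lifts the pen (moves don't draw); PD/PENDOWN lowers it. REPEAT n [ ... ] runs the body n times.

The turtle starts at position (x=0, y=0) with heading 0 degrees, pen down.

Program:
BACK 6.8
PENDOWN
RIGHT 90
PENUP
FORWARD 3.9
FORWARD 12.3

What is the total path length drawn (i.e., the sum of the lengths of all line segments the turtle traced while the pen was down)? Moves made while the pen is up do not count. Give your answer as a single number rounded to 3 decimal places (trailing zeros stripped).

Executing turtle program step by step:
Start: pos=(0,0), heading=0, pen down
BK 6.8: (0,0) -> (-6.8,0) [heading=0, draw]
PD: pen down
RT 90: heading 0 -> 270
PU: pen up
FD 3.9: (-6.8,0) -> (-6.8,-3.9) [heading=270, move]
FD 12.3: (-6.8,-3.9) -> (-6.8,-16.2) [heading=270, move]
Final: pos=(-6.8,-16.2), heading=270, 1 segment(s) drawn

Segment lengths:
  seg 1: (0,0) -> (-6.8,0), length = 6.8
Total = 6.8

Answer: 6.8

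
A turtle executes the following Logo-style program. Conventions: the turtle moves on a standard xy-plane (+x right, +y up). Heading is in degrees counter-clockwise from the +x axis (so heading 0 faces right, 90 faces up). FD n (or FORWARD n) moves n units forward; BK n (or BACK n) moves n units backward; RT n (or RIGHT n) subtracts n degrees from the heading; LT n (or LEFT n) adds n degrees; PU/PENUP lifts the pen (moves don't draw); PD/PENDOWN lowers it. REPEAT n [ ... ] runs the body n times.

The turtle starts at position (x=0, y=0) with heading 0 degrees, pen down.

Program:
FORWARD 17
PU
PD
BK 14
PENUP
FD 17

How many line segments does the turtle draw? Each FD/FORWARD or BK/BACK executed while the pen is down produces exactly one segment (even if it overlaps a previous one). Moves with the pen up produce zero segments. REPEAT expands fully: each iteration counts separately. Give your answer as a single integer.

Answer: 2

Derivation:
Executing turtle program step by step:
Start: pos=(0,0), heading=0, pen down
FD 17: (0,0) -> (17,0) [heading=0, draw]
PU: pen up
PD: pen down
BK 14: (17,0) -> (3,0) [heading=0, draw]
PU: pen up
FD 17: (3,0) -> (20,0) [heading=0, move]
Final: pos=(20,0), heading=0, 2 segment(s) drawn
Segments drawn: 2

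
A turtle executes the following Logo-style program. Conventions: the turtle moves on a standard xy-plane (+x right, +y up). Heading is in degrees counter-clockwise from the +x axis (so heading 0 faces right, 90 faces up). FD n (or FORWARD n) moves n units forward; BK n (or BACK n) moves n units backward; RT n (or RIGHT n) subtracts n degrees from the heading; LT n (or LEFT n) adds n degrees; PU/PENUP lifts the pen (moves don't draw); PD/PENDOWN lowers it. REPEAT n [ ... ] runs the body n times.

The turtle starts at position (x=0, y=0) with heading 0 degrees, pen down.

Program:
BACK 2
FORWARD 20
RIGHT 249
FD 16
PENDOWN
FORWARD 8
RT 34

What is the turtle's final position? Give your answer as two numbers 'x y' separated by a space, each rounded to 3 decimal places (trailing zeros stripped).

Executing turtle program step by step:
Start: pos=(0,0), heading=0, pen down
BK 2: (0,0) -> (-2,0) [heading=0, draw]
FD 20: (-2,0) -> (18,0) [heading=0, draw]
RT 249: heading 0 -> 111
FD 16: (18,0) -> (12.266,14.937) [heading=111, draw]
PD: pen down
FD 8: (12.266,14.937) -> (9.399,22.406) [heading=111, draw]
RT 34: heading 111 -> 77
Final: pos=(9.399,22.406), heading=77, 4 segment(s) drawn

Answer: 9.399 22.406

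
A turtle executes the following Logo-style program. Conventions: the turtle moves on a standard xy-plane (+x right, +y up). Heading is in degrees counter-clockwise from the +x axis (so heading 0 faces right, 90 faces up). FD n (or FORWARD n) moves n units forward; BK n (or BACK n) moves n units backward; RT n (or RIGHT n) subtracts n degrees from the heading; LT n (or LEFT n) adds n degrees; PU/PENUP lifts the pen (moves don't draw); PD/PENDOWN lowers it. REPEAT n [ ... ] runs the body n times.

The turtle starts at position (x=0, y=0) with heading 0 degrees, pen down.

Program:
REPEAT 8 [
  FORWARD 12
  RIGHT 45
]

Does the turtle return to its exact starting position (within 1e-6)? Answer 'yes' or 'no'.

Executing turtle program step by step:
Start: pos=(0,0), heading=0, pen down
REPEAT 8 [
  -- iteration 1/8 --
  FD 12: (0,0) -> (12,0) [heading=0, draw]
  RT 45: heading 0 -> 315
  -- iteration 2/8 --
  FD 12: (12,0) -> (20.485,-8.485) [heading=315, draw]
  RT 45: heading 315 -> 270
  -- iteration 3/8 --
  FD 12: (20.485,-8.485) -> (20.485,-20.485) [heading=270, draw]
  RT 45: heading 270 -> 225
  -- iteration 4/8 --
  FD 12: (20.485,-20.485) -> (12,-28.971) [heading=225, draw]
  RT 45: heading 225 -> 180
  -- iteration 5/8 --
  FD 12: (12,-28.971) -> (0,-28.971) [heading=180, draw]
  RT 45: heading 180 -> 135
  -- iteration 6/8 --
  FD 12: (0,-28.971) -> (-8.485,-20.485) [heading=135, draw]
  RT 45: heading 135 -> 90
  -- iteration 7/8 --
  FD 12: (-8.485,-20.485) -> (-8.485,-8.485) [heading=90, draw]
  RT 45: heading 90 -> 45
  -- iteration 8/8 --
  FD 12: (-8.485,-8.485) -> (0,0) [heading=45, draw]
  RT 45: heading 45 -> 0
]
Final: pos=(0,0), heading=0, 8 segment(s) drawn

Start position: (0, 0)
Final position: (0, 0)
Distance = 0; < 1e-6 -> CLOSED

Answer: yes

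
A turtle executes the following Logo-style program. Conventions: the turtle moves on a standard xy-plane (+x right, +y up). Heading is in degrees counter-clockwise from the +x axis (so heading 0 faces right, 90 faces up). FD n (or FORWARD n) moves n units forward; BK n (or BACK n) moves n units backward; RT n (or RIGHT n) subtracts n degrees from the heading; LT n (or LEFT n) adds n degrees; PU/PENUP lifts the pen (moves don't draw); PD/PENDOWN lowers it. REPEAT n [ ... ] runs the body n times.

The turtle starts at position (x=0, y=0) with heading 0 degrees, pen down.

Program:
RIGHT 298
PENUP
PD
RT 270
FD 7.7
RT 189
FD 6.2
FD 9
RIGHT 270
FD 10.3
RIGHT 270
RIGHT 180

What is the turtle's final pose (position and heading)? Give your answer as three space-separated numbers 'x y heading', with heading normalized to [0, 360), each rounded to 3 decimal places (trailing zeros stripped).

Executing turtle program step by step:
Start: pos=(0,0), heading=0, pen down
RT 298: heading 0 -> 62
PU: pen up
PD: pen down
RT 270: heading 62 -> 152
FD 7.7: (0,0) -> (-6.799,3.615) [heading=152, draw]
RT 189: heading 152 -> 323
FD 6.2: (-6.799,3.615) -> (-1.847,-0.116) [heading=323, draw]
FD 9: (-1.847,-0.116) -> (5.341,-5.533) [heading=323, draw]
RT 270: heading 323 -> 53
FD 10.3: (5.341,-5.533) -> (11.539,2.693) [heading=53, draw]
RT 270: heading 53 -> 143
RT 180: heading 143 -> 323
Final: pos=(11.539,2.693), heading=323, 4 segment(s) drawn

Answer: 11.539 2.693 323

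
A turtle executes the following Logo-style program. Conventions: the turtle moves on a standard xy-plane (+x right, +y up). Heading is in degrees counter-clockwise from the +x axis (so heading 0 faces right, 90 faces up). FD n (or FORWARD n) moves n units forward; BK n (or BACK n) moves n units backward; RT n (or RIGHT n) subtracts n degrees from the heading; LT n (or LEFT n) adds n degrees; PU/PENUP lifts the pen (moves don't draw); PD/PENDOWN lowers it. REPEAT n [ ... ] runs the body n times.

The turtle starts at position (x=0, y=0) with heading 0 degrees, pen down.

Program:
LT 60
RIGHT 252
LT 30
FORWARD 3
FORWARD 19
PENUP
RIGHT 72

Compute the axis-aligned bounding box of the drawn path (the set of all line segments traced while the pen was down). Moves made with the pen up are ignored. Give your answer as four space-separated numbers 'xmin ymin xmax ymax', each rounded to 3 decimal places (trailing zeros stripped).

Answer: -20.923 -6.798 0 0

Derivation:
Executing turtle program step by step:
Start: pos=(0,0), heading=0, pen down
LT 60: heading 0 -> 60
RT 252: heading 60 -> 168
LT 30: heading 168 -> 198
FD 3: (0,0) -> (-2.853,-0.927) [heading=198, draw]
FD 19: (-2.853,-0.927) -> (-20.923,-6.798) [heading=198, draw]
PU: pen up
RT 72: heading 198 -> 126
Final: pos=(-20.923,-6.798), heading=126, 2 segment(s) drawn

Segment endpoints: x in {-20.923, -2.853, 0}, y in {-6.798, -0.927, 0}
xmin=-20.923, ymin=-6.798, xmax=0, ymax=0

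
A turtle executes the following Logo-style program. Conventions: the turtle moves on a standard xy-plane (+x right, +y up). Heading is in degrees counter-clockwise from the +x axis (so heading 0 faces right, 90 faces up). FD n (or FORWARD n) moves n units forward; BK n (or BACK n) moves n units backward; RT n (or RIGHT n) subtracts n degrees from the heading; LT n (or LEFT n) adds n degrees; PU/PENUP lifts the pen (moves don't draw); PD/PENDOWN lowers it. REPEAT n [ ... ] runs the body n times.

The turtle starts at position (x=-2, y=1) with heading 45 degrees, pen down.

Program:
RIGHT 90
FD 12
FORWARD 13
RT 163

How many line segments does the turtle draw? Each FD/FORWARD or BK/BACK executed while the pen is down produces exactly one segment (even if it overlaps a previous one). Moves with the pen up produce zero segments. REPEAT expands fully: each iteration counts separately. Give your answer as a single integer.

Executing turtle program step by step:
Start: pos=(-2,1), heading=45, pen down
RT 90: heading 45 -> 315
FD 12: (-2,1) -> (6.485,-7.485) [heading=315, draw]
FD 13: (6.485,-7.485) -> (15.678,-16.678) [heading=315, draw]
RT 163: heading 315 -> 152
Final: pos=(15.678,-16.678), heading=152, 2 segment(s) drawn
Segments drawn: 2

Answer: 2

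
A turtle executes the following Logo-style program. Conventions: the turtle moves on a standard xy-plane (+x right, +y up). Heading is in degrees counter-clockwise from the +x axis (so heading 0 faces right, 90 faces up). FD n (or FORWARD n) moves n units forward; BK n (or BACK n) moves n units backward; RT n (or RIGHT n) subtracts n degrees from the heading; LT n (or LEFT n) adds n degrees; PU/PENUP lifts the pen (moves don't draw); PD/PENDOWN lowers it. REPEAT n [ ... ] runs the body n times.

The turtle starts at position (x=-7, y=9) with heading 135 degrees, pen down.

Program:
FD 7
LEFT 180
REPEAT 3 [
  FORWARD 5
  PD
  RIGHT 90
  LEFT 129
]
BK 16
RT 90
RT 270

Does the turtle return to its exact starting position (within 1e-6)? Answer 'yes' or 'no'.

Executing turtle program step by step:
Start: pos=(-7,9), heading=135, pen down
FD 7: (-7,9) -> (-11.95,13.95) [heading=135, draw]
LT 180: heading 135 -> 315
REPEAT 3 [
  -- iteration 1/3 --
  FD 5: (-11.95,13.95) -> (-8.414,10.414) [heading=315, draw]
  PD: pen down
  RT 90: heading 315 -> 225
  LT 129: heading 225 -> 354
  -- iteration 2/3 --
  FD 5: (-8.414,10.414) -> (-3.442,9.892) [heading=354, draw]
  PD: pen down
  RT 90: heading 354 -> 264
  LT 129: heading 264 -> 33
  -- iteration 3/3 --
  FD 5: (-3.442,9.892) -> (0.752,12.615) [heading=33, draw]
  PD: pen down
  RT 90: heading 33 -> 303
  LT 129: heading 303 -> 72
]
BK 16: (0.752,12.615) -> (-4.193,-2.602) [heading=72, draw]
RT 90: heading 72 -> 342
RT 270: heading 342 -> 72
Final: pos=(-4.193,-2.602), heading=72, 5 segment(s) drawn

Start position: (-7, 9)
Final position: (-4.193, -2.602)
Distance = 11.937; >= 1e-6 -> NOT closed

Answer: no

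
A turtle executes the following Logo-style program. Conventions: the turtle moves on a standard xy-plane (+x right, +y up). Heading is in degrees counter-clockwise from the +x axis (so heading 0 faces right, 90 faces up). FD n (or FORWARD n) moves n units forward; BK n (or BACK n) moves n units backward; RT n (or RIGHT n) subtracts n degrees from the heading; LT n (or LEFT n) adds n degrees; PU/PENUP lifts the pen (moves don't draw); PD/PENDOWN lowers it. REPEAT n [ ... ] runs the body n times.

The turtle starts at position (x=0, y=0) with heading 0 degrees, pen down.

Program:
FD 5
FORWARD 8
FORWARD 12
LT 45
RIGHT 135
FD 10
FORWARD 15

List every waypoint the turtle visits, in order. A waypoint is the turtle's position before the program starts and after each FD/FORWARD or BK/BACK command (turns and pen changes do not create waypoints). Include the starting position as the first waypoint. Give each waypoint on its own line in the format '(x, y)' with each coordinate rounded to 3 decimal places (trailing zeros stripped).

Executing turtle program step by step:
Start: pos=(0,0), heading=0, pen down
FD 5: (0,0) -> (5,0) [heading=0, draw]
FD 8: (5,0) -> (13,0) [heading=0, draw]
FD 12: (13,0) -> (25,0) [heading=0, draw]
LT 45: heading 0 -> 45
RT 135: heading 45 -> 270
FD 10: (25,0) -> (25,-10) [heading=270, draw]
FD 15: (25,-10) -> (25,-25) [heading=270, draw]
Final: pos=(25,-25), heading=270, 5 segment(s) drawn
Waypoints (6 total):
(0, 0)
(5, 0)
(13, 0)
(25, 0)
(25, -10)
(25, -25)

Answer: (0, 0)
(5, 0)
(13, 0)
(25, 0)
(25, -10)
(25, -25)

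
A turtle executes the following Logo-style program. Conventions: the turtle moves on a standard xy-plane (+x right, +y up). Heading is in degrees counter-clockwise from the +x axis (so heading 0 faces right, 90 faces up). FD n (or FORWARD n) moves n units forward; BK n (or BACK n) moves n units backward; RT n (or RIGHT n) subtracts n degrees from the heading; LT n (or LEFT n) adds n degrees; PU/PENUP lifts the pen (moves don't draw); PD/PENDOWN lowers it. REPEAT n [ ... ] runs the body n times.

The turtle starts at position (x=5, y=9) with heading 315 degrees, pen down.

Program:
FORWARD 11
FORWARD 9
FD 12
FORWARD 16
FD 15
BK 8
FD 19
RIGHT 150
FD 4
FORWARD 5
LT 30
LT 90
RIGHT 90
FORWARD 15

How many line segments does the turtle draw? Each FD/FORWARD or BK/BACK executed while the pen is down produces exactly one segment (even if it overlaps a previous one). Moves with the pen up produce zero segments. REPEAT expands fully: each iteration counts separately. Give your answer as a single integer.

Answer: 10

Derivation:
Executing turtle program step by step:
Start: pos=(5,9), heading=315, pen down
FD 11: (5,9) -> (12.778,1.222) [heading=315, draw]
FD 9: (12.778,1.222) -> (19.142,-5.142) [heading=315, draw]
FD 12: (19.142,-5.142) -> (27.627,-13.627) [heading=315, draw]
FD 16: (27.627,-13.627) -> (38.941,-24.941) [heading=315, draw]
FD 15: (38.941,-24.941) -> (49.548,-35.548) [heading=315, draw]
BK 8: (49.548,-35.548) -> (43.891,-29.891) [heading=315, draw]
FD 19: (43.891,-29.891) -> (57.326,-43.326) [heading=315, draw]
RT 150: heading 315 -> 165
FD 4: (57.326,-43.326) -> (53.462,-42.291) [heading=165, draw]
FD 5: (53.462,-42.291) -> (48.633,-40.997) [heading=165, draw]
LT 30: heading 165 -> 195
LT 90: heading 195 -> 285
RT 90: heading 285 -> 195
FD 15: (48.633,-40.997) -> (34.144,-44.879) [heading=195, draw]
Final: pos=(34.144,-44.879), heading=195, 10 segment(s) drawn
Segments drawn: 10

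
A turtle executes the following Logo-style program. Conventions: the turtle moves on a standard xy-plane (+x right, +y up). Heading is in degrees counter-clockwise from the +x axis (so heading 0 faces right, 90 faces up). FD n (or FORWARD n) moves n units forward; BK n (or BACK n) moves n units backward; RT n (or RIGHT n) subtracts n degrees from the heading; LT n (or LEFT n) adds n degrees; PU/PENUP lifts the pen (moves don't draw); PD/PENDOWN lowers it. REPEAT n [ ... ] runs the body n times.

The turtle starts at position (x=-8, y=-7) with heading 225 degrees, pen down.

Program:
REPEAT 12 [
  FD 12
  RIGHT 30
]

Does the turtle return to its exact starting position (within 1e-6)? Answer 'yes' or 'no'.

Answer: yes

Derivation:
Executing turtle program step by step:
Start: pos=(-8,-7), heading=225, pen down
REPEAT 12 [
  -- iteration 1/12 --
  FD 12: (-8,-7) -> (-16.485,-15.485) [heading=225, draw]
  RT 30: heading 225 -> 195
  -- iteration 2/12 --
  FD 12: (-16.485,-15.485) -> (-28.076,-18.591) [heading=195, draw]
  RT 30: heading 195 -> 165
  -- iteration 3/12 --
  FD 12: (-28.076,-18.591) -> (-39.668,-15.485) [heading=165, draw]
  RT 30: heading 165 -> 135
  -- iteration 4/12 --
  FD 12: (-39.668,-15.485) -> (-48.153,-7) [heading=135, draw]
  RT 30: heading 135 -> 105
  -- iteration 5/12 --
  FD 12: (-48.153,-7) -> (-51.259,4.591) [heading=105, draw]
  RT 30: heading 105 -> 75
  -- iteration 6/12 --
  FD 12: (-51.259,4.591) -> (-48.153,16.182) [heading=75, draw]
  RT 30: heading 75 -> 45
  -- iteration 7/12 --
  FD 12: (-48.153,16.182) -> (-39.668,24.668) [heading=45, draw]
  RT 30: heading 45 -> 15
  -- iteration 8/12 --
  FD 12: (-39.668,24.668) -> (-28.076,27.773) [heading=15, draw]
  RT 30: heading 15 -> 345
  -- iteration 9/12 --
  FD 12: (-28.076,27.773) -> (-16.485,24.668) [heading=345, draw]
  RT 30: heading 345 -> 315
  -- iteration 10/12 --
  FD 12: (-16.485,24.668) -> (-8,16.182) [heading=315, draw]
  RT 30: heading 315 -> 285
  -- iteration 11/12 --
  FD 12: (-8,16.182) -> (-4.894,4.591) [heading=285, draw]
  RT 30: heading 285 -> 255
  -- iteration 12/12 --
  FD 12: (-4.894,4.591) -> (-8,-7) [heading=255, draw]
  RT 30: heading 255 -> 225
]
Final: pos=(-8,-7), heading=225, 12 segment(s) drawn

Start position: (-8, -7)
Final position: (-8, -7)
Distance = 0; < 1e-6 -> CLOSED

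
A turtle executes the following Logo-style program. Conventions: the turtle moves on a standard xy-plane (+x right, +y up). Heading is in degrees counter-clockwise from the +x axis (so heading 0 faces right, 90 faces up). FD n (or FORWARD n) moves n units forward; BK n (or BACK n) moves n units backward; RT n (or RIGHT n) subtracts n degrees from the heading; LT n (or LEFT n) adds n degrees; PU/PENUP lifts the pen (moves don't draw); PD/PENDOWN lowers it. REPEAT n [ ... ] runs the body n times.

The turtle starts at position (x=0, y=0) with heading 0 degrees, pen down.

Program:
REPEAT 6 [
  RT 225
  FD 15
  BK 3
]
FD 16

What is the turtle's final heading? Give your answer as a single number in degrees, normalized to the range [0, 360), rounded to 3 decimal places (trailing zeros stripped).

Answer: 90

Derivation:
Executing turtle program step by step:
Start: pos=(0,0), heading=0, pen down
REPEAT 6 [
  -- iteration 1/6 --
  RT 225: heading 0 -> 135
  FD 15: (0,0) -> (-10.607,10.607) [heading=135, draw]
  BK 3: (-10.607,10.607) -> (-8.485,8.485) [heading=135, draw]
  -- iteration 2/6 --
  RT 225: heading 135 -> 270
  FD 15: (-8.485,8.485) -> (-8.485,-6.515) [heading=270, draw]
  BK 3: (-8.485,-6.515) -> (-8.485,-3.515) [heading=270, draw]
  -- iteration 3/6 --
  RT 225: heading 270 -> 45
  FD 15: (-8.485,-3.515) -> (2.121,7.092) [heading=45, draw]
  BK 3: (2.121,7.092) -> (0,4.971) [heading=45, draw]
  -- iteration 4/6 --
  RT 225: heading 45 -> 180
  FD 15: (0,4.971) -> (-15,4.971) [heading=180, draw]
  BK 3: (-15,4.971) -> (-12,4.971) [heading=180, draw]
  -- iteration 5/6 --
  RT 225: heading 180 -> 315
  FD 15: (-12,4.971) -> (-1.393,-5.636) [heading=315, draw]
  BK 3: (-1.393,-5.636) -> (-3.515,-3.515) [heading=315, draw]
  -- iteration 6/6 --
  RT 225: heading 315 -> 90
  FD 15: (-3.515,-3.515) -> (-3.515,11.485) [heading=90, draw]
  BK 3: (-3.515,11.485) -> (-3.515,8.485) [heading=90, draw]
]
FD 16: (-3.515,8.485) -> (-3.515,24.485) [heading=90, draw]
Final: pos=(-3.515,24.485), heading=90, 13 segment(s) drawn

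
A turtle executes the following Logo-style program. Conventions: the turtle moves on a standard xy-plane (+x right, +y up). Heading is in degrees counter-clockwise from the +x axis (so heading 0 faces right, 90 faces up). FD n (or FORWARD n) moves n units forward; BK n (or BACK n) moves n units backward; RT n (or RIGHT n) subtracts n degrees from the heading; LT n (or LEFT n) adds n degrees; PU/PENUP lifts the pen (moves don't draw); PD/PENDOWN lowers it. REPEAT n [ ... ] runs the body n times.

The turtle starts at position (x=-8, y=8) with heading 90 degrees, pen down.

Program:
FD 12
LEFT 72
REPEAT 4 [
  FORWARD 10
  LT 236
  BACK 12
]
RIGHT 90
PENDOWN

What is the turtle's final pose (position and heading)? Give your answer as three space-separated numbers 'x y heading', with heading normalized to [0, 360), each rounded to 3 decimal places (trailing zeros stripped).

Executing turtle program step by step:
Start: pos=(-8,8), heading=90, pen down
FD 12: (-8,8) -> (-8,20) [heading=90, draw]
LT 72: heading 90 -> 162
REPEAT 4 [
  -- iteration 1/4 --
  FD 10: (-8,20) -> (-17.511,23.09) [heading=162, draw]
  LT 236: heading 162 -> 38
  BK 12: (-17.511,23.09) -> (-26.967,15.702) [heading=38, draw]
  -- iteration 2/4 --
  FD 10: (-26.967,15.702) -> (-19.087,21.859) [heading=38, draw]
  LT 236: heading 38 -> 274
  BK 12: (-19.087,21.859) -> (-19.924,33.83) [heading=274, draw]
  -- iteration 3/4 --
  FD 10: (-19.924,33.83) -> (-19.226,23.854) [heading=274, draw]
  LT 236: heading 274 -> 150
  BK 12: (-19.226,23.854) -> (-8.834,17.854) [heading=150, draw]
  -- iteration 4/4 --
  FD 10: (-8.834,17.854) -> (-17.494,22.854) [heading=150, draw]
  LT 236: heading 150 -> 26
  BK 12: (-17.494,22.854) -> (-28.28,17.594) [heading=26, draw]
]
RT 90: heading 26 -> 296
PD: pen down
Final: pos=(-28.28,17.594), heading=296, 9 segment(s) drawn

Answer: -28.28 17.594 296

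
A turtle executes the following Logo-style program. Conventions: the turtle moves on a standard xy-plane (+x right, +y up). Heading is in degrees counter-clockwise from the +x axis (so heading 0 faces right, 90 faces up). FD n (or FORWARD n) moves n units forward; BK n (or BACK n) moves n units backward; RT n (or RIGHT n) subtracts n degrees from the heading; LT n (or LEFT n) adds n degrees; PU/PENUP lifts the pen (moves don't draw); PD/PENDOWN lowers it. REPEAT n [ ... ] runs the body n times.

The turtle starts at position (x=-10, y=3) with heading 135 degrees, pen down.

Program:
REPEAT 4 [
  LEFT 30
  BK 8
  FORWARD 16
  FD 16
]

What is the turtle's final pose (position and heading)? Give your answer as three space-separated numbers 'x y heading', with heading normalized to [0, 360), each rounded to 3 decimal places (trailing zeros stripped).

Executing turtle program step by step:
Start: pos=(-10,3), heading=135, pen down
REPEAT 4 [
  -- iteration 1/4 --
  LT 30: heading 135 -> 165
  BK 8: (-10,3) -> (-2.273,0.929) [heading=165, draw]
  FD 16: (-2.273,0.929) -> (-17.727,5.071) [heading=165, draw]
  FD 16: (-17.727,5.071) -> (-33.182,9.212) [heading=165, draw]
  -- iteration 2/4 --
  LT 30: heading 165 -> 195
  BK 8: (-33.182,9.212) -> (-25.455,11.282) [heading=195, draw]
  FD 16: (-25.455,11.282) -> (-40.91,7.141) [heading=195, draw]
  FD 16: (-40.91,7.141) -> (-56.364,3) [heading=195, draw]
  -- iteration 3/4 --
  LT 30: heading 195 -> 225
  BK 8: (-56.364,3) -> (-50.708,8.657) [heading=225, draw]
  FD 16: (-50.708,8.657) -> (-62.021,-2.657) [heading=225, draw]
  FD 16: (-62.021,-2.657) -> (-73.335,-13.971) [heading=225, draw]
  -- iteration 4/4 --
  LT 30: heading 225 -> 255
  BK 8: (-73.335,-13.971) -> (-71.264,-6.243) [heading=255, draw]
  FD 16: (-71.264,-6.243) -> (-75.406,-21.698) [heading=255, draw]
  FD 16: (-75.406,-21.698) -> (-79.547,-37.153) [heading=255, draw]
]
Final: pos=(-79.547,-37.153), heading=255, 12 segment(s) drawn

Answer: -79.547 -37.153 255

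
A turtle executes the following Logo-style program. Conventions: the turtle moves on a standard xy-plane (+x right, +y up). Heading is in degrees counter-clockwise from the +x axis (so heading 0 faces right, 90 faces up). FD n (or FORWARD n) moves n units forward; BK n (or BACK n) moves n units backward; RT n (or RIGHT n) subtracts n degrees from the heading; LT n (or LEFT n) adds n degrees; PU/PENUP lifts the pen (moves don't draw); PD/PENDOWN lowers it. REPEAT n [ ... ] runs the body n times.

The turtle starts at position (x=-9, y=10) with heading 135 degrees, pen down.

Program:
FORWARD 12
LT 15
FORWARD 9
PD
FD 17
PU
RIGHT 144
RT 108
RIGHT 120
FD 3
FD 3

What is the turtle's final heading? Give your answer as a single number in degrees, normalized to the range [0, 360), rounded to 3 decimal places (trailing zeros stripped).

Answer: 138

Derivation:
Executing turtle program step by step:
Start: pos=(-9,10), heading=135, pen down
FD 12: (-9,10) -> (-17.485,18.485) [heading=135, draw]
LT 15: heading 135 -> 150
FD 9: (-17.485,18.485) -> (-25.28,22.985) [heading=150, draw]
PD: pen down
FD 17: (-25.28,22.985) -> (-40.002,31.485) [heading=150, draw]
PU: pen up
RT 144: heading 150 -> 6
RT 108: heading 6 -> 258
RT 120: heading 258 -> 138
FD 3: (-40.002,31.485) -> (-42.231,33.493) [heading=138, move]
FD 3: (-42.231,33.493) -> (-44.461,35.5) [heading=138, move]
Final: pos=(-44.461,35.5), heading=138, 3 segment(s) drawn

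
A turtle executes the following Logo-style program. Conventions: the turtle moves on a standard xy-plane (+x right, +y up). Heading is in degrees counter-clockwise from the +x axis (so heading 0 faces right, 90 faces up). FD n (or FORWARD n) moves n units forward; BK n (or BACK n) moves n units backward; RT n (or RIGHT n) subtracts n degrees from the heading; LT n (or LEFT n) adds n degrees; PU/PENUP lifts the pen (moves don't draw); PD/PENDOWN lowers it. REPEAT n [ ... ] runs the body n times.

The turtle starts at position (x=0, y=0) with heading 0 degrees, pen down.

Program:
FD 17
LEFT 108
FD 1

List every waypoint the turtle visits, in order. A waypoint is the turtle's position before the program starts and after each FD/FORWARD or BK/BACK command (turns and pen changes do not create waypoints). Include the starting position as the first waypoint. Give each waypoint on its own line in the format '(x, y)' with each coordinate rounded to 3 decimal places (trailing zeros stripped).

Executing turtle program step by step:
Start: pos=(0,0), heading=0, pen down
FD 17: (0,0) -> (17,0) [heading=0, draw]
LT 108: heading 0 -> 108
FD 1: (17,0) -> (16.691,0.951) [heading=108, draw]
Final: pos=(16.691,0.951), heading=108, 2 segment(s) drawn
Waypoints (3 total):
(0, 0)
(17, 0)
(16.691, 0.951)

Answer: (0, 0)
(17, 0)
(16.691, 0.951)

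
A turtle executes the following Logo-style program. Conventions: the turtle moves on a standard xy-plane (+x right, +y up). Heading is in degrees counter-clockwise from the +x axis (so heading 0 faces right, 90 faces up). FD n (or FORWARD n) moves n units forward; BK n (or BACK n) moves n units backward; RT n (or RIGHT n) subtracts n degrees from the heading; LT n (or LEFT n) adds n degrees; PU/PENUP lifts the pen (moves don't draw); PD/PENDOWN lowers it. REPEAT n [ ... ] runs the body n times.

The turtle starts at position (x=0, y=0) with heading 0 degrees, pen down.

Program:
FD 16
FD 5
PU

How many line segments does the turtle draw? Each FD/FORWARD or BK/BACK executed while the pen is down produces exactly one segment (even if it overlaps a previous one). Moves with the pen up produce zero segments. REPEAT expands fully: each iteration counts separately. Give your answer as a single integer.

Executing turtle program step by step:
Start: pos=(0,0), heading=0, pen down
FD 16: (0,0) -> (16,0) [heading=0, draw]
FD 5: (16,0) -> (21,0) [heading=0, draw]
PU: pen up
Final: pos=(21,0), heading=0, 2 segment(s) drawn
Segments drawn: 2

Answer: 2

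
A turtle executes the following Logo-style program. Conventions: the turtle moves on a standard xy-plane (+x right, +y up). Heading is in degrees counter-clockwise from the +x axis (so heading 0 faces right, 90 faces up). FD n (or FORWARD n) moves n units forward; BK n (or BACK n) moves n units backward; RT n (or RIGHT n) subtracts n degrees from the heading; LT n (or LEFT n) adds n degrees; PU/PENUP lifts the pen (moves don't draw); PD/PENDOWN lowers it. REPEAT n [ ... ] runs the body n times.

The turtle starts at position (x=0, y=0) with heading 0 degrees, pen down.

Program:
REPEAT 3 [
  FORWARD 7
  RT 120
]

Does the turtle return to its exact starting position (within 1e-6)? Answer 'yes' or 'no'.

Executing turtle program step by step:
Start: pos=(0,0), heading=0, pen down
REPEAT 3 [
  -- iteration 1/3 --
  FD 7: (0,0) -> (7,0) [heading=0, draw]
  RT 120: heading 0 -> 240
  -- iteration 2/3 --
  FD 7: (7,0) -> (3.5,-6.062) [heading=240, draw]
  RT 120: heading 240 -> 120
  -- iteration 3/3 --
  FD 7: (3.5,-6.062) -> (0,0) [heading=120, draw]
  RT 120: heading 120 -> 0
]
Final: pos=(0,0), heading=0, 3 segment(s) drawn

Start position: (0, 0)
Final position: (0, 0)
Distance = 0; < 1e-6 -> CLOSED

Answer: yes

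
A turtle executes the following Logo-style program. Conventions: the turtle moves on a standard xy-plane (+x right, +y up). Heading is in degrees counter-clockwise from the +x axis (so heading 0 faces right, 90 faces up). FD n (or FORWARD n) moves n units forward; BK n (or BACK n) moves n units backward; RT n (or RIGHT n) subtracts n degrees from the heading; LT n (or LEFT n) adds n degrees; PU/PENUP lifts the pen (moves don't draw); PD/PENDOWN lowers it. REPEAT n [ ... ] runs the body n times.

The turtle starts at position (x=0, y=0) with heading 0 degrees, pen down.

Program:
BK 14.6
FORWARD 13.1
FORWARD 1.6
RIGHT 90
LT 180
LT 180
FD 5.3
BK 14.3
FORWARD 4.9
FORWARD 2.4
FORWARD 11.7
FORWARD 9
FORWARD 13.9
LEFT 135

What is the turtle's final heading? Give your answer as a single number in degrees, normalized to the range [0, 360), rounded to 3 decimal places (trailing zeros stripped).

Answer: 45

Derivation:
Executing turtle program step by step:
Start: pos=(0,0), heading=0, pen down
BK 14.6: (0,0) -> (-14.6,0) [heading=0, draw]
FD 13.1: (-14.6,0) -> (-1.5,0) [heading=0, draw]
FD 1.6: (-1.5,0) -> (0.1,0) [heading=0, draw]
RT 90: heading 0 -> 270
LT 180: heading 270 -> 90
LT 180: heading 90 -> 270
FD 5.3: (0.1,0) -> (0.1,-5.3) [heading=270, draw]
BK 14.3: (0.1,-5.3) -> (0.1,9) [heading=270, draw]
FD 4.9: (0.1,9) -> (0.1,4.1) [heading=270, draw]
FD 2.4: (0.1,4.1) -> (0.1,1.7) [heading=270, draw]
FD 11.7: (0.1,1.7) -> (0.1,-10) [heading=270, draw]
FD 9: (0.1,-10) -> (0.1,-19) [heading=270, draw]
FD 13.9: (0.1,-19) -> (0.1,-32.9) [heading=270, draw]
LT 135: heading 270 -> 45
Final: pos=(0.1,-32.9), heading=45, 10 segment(s) drawn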